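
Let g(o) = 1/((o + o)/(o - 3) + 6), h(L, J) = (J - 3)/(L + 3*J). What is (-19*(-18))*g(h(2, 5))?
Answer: 8379/145 ≈ 57.786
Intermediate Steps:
h(L, J) = (-3 + J)/(L + 3*J)
g(o) = 1/(6 + 2*o/(-3 + o)) (g(o) = 1/((2*o)/(-3 + o) + 6) = 1/(2*o/(-3 + o) + 6) = 1/(6 + 2*o/(-3 + o)))
(-19*(-18))*g(h(2, 5)) = (-19*(-18))*((-3 + (-3 + 5)/(2 + 3*5))/(2*(-9 + 4*((-3 + 5)/(2 + 3*5))))) = 342*((-3 + 2/(2 + 15))/(2*(-9 + 4*(2/(2 + 15))))) = 342*((-3 + 2/17)/(2*(-9 + 4*(2/17)))) = 342*((½)*(-49/17)/(-9 + 8/17)) = 342*((½)*(-49/17)/(-145/17)) = 342*((½)*(-17/145)*(-49/17)) = 342*(49/290) = 8379/145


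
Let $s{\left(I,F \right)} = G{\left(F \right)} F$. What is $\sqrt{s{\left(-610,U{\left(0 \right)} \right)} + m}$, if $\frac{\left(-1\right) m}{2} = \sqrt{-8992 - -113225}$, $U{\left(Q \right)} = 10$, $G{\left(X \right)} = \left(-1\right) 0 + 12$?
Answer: $\sqrt{120 - 2 \sqrt{104233}} \approx 22.928 i$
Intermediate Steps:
$G{\left(X \right)} = 12$ ($G{\left(X \right)} = 0 + 12 = 12$)
$m = - 2 \sqrt{104233}$ ($m = - 2 \sqrt{-8992 - -113225} = - 2 \sqrt{-8992 + 113225} = - 2 \sqrt{104233} \approx -645.7$)
$s{\left(I,F \right)} = 12 F$
$\sqrt{s{\left(-610,U{\left(0 \right)} \right)} + m} = \sqrt{12 \cdot 10 - 2 \sqrt{104233}} = \sqrt{120 - 2 \sqrt{104233}}$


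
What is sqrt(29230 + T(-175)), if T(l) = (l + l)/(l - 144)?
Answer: 36*sqrt(2295205)/319 ≈ 170.97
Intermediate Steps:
T(l) = 2*l/(-144 + l) (T(l) = (2*l)/(-144 + l) = 2*l/(-144 + l))
sqrt(29230 + T(-175)) = sqrt(29230 + 2*(-175)/(-144 - 175)) = sqrt(29230 + 2*(-175)/(-319)) = sqrt(29230 + 2*(-175)*(-1/319)) = sqrt(29230 + 350/319) = sqrt(9324720/319) = 36*sqrt(2295205)/319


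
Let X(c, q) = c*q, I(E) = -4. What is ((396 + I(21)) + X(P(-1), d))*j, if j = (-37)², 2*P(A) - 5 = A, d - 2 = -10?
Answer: 514744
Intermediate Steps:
d = -8 (d = 2 - 10 = -8)
P(A) = 5/2 + A/2
j = 1369
((396 + I(21)) + X(P(-1), d))*j = ((396 - 4) + (5/2 + (½)*(-1))*(-8))*1369 = (392 + (5/2 - ½)*(-8))*1369 = (392 + 2*(-8))*1369 = (392 - 16)*1369 = 376*1369 = 514744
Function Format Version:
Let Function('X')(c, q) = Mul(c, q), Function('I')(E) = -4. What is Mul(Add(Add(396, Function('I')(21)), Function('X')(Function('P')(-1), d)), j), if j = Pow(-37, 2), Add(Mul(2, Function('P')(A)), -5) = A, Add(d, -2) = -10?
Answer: 514744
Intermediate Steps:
d = -8 (d = Add(2, -10) = -8)
Function('P')(A) = Add(Rational(5, 2), Mul(Rational(1, 2), A))
j = 1369
Mul(Add(Add(396, Function('I')(21)), Function('X')(Function('P')(-1), d)), j) = Mul(Add(Add(396, -4), Mul(Add(Rational(5, 2), Mul(Rational(1, 2), -1)), -8)), 1369) = Mul(Add(392, Mul(Add(Rational(5, 2), Rational(-1, 2)), -8)), 1369) = Mul(Add(392, Mul(2, -8)), 1369) = Mul(Add(392, -16), 1369) = Mul(376, 1369) = 514744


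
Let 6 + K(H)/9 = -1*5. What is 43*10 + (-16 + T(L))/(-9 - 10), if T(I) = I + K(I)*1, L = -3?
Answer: 8288/19 ≈ 436.21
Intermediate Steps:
K(H) = -99 (K(H) = -54 + 9*(-1*5) = -54 + 9*(-5) = -54 - 45 = -99)
T(I) = -99 + I (T(I) = I - 99*1 = I - 99 = -99 + I)
43*10 + (-16 + T(L))/(-9 - 10) = 43*10 + (-16 + (-99 - 3))/(-9 - 10) = 430 + (-16 - 102)/(-19) = 430 - 118*(-1/19) = 430 + 118/19 = 8288/19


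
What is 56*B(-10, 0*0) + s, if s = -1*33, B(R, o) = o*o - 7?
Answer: -425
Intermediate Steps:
B(R, o) = -7 + o² (B(R, o) = o² - 7 = -7 + o²)
s = -33
56*B(-10, 0*0) + s = 56*(-7 + (0*0)²) - 33 = 56*(-7 + 0²) - 33 = 56*(-7 + 0) - 33 = 56*(-7) - 33 = -392 - 33 = -425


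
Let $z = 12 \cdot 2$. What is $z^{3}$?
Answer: $13824$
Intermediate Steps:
$z = 24$
$z^{3} = 24^{3} = 13824$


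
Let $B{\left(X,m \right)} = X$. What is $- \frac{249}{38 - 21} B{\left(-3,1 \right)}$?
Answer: $\frac{747}{17} \approx 43.941$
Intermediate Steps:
$- \frac{249}{38 - 21} B{\left(-3,1 \right)} = - \frac{249}{38 - 21} \left(-3\right) = - \frac{249}{17} \left(-3\right) = \left(-249\right) \frac{1}{17} \left(-3\right) = \left(- \frac{249}{17}\right) \left(-3\right) = \frac{747}{17}$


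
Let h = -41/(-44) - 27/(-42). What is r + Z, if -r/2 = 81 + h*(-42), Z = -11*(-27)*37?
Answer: 120552/11 ≈ 10959.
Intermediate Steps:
h = 485/308 (h = -41*(-1/44) - 27*(-1/42) = 41/44 + 9/14 = 485/308 ≈ 1.5747)
Z = 10989 (Z = 297*37 = 10989)
r = -327/11 (r = -2*(81 + (485/308)*(-42)) = -2*(81 - 1455/22) = -2*327/22 = -327/11 ≈ -29.727)
r + Z = -327/11 + 10989 = 120552/11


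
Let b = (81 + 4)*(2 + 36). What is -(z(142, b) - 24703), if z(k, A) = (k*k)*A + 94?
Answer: -65105111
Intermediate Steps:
b = 3230 (b = 85*38 = 3230)
z(k, A) = 94 + A*k² (z(k, A) = k²*A + 94 = A*k² + 94 = 94 + A*k²)
-(z(142, b) - 24703) = -((94 + 3230*142²) - 24703) = -((94 + 3230*20164) - 24703) = -((94 + 65129720) - 24703) = -(65129814 - 24703) = -1*65105111 = -65105111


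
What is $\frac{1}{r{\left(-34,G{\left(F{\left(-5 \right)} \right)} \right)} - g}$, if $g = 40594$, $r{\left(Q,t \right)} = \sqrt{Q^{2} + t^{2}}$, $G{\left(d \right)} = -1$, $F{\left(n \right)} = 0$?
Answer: $- \frac{40594}{1647871679} - \frac{\sqrt{1157}}{1647871679} \approx -2.4655 \cdot 10^{-5}$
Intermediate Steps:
$\frac{1}{r{\left(-34,G{\left(F{\left(-5 \right)} \right)} \right)} - g} = \frac{1}{\sqrt{\left(-34\right)^{2} + \left(-1\right)^{2}} - 40594} = \frac{1}{\sqrt{1156 + 1} - 40594} = \frac{1}{\sqrt{1157} - 40594} = \frac{1}{-40594 + \sqrt{1157}}$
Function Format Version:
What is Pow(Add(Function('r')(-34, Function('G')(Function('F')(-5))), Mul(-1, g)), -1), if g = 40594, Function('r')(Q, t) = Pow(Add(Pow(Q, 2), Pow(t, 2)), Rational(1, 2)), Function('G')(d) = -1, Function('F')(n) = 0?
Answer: Add(Rational(-40594, 1647871679), Mul(Rational(-1, 1647871679), Pow(1157, Rational(1, 2)))) ≈ -2.4655e-5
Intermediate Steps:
Pow(Add(Function('r')(-34, Function('G')(Function('F')(-5))), Mul(-1, g)), -1) = Pow(Add(Pow(Add(Pow(-34, 2), Pow(-1, 2)), Rational(1, 2)), Mul(-1, 40594)), -1) = Pow(Add(Pow(Add(1156, 1), Rational(1, 2)), -40594), -1) = Pow(Add(Pow(1157, Rational(1, 2)), -40594), -1) = Pow(Add(-40594, Pow(1157, Rational(1, 2))), -1)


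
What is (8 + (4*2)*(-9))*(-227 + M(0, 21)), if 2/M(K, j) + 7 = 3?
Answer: 14560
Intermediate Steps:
M(K, j) = -½ (M(K, j) = 2/(-7 + 3) = 2/(-4) = 2*(-¼) = -½)
(8 + (4*2)*(-9))*(-227 + M(0, 21)) = (8 + (4*2)*(-9))*(-227 - ½) = (8 + 8*(-9))*(-455/2) = (8 - 72)*(-455/2) = -64*(-455/2) = 14560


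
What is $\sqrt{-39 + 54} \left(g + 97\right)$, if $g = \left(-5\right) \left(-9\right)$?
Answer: $142 \sqrt{15} \approx 549.96$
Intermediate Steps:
$g = 45$
$\sqrt{-39 + 54} \left(g + 97\right) = \sqrt{-39 + 54} \left(45 + 97\right) = \sqrt{15} \cdot 142 = 142 \sqrt{15}$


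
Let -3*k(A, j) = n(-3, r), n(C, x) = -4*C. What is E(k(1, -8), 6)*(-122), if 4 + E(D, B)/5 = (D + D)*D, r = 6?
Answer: -17080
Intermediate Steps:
k(A, j) = -4 (k(A, j) = -(-4)*(-3)/3 = -1/3*12 = -4)
E(D, B) = -20 + 10*D**2 (E(D, B) = -20 + 5*((D + D)*D) = -20 + 5*((2*D)*D) = -20 + 5*(2*D**2) = -20 + 10*D**2)
E(k(1, -8), 6)*(-122) = (-20 + 10*(-4)**2)*(-122) = (-20 + 10*16)*(-122) = (-20 + 160)*(-122) = 140*(-122) = -17080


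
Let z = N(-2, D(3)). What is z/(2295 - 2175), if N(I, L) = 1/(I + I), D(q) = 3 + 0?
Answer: -1/480 ≈ -0.0020833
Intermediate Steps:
D(q) = 3
N(I, L) = 1/(2*I)
z = -¼ (z = (½)/(-2) = (½)*(-½) = -¼ ≈ -0.25000)
z/(2295 - 2175) = -¼/(2295 - 2175) = -¼/120 = (1/120)*(-¼) = -1/480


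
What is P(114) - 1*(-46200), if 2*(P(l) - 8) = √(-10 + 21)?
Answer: 46208 + √11/2 ≈ 46210.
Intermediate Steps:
P(l) = 8 + √11/2 (P(l) = 8 + √(-10 + 21)/2 = 8 + √11/2)
P(114) - 1*(-46200) = (8 + √11/2) - 1*(-46200) = (8 + √11/2) + 46200 = 46208 + √11/2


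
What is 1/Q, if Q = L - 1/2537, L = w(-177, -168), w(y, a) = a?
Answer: -2537/426217 ≈ -0.0059524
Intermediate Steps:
L = -168
Q = -426217/2537 (Q = -168 - 1/2537 = -426217/2537 ≈ -168.00)
1/Q = 1/(-426217/2537) = -2537/426217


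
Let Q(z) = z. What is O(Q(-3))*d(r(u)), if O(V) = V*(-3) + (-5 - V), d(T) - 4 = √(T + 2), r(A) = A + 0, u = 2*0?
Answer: 28 + 7*√2 ≈ 37.899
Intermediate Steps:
u = 0
r(A) = A
d(T) = 4 + √(2 + T) (d(T) = 4 + √(T + 2) = 4 + √(2 + T))
O(V) = -5 - 4*V (O(V) = -3*V + (-5 - V) = -5 - 4*V)
O(Q(-3))*d(r(u)) = (-5 - 4*(-3))*(4 + √(2 + 0)) = (-5 + 12)*(4 + √2) = 7*(4 + √2) = 28 + 7*√2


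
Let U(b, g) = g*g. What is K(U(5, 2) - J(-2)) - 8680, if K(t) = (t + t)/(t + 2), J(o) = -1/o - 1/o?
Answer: -43394/5 ≈ -8678.8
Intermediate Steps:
U(b, g) = g²
J(o) = -2/o
K(t) = 2*t/(2 + t) (K(t) = (2*t)/(2 + t) = 2*t/(2 + t))
K(U(5, 2) - J(-2)) - 8680 = 2*(2² - (-2)/(-2))/(2 + (2² - (-2)/(-2))) - 8680 = 2*(4 - (-2)*(-1)/2)/(2 + (4 - (-2)*(-1)/2)) - 8680 = 2*(4 - 1*1)/(2 + (4 - 1*1)) - 8680 = 2*(4 - 1)/(2 + (4 - 1)) - 8680 = 2*3/(2 + 3) - 8680 = 2*3/5 - 8680 = 2*3*(⅕) - 8680 = 6/5 - 8680 = -43394/5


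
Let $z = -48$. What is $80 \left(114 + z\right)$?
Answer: $5280$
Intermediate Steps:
$80 \left(114 + z\right) = 80 \left(114 - 48\right) = 80 \cdot 66 = 5280$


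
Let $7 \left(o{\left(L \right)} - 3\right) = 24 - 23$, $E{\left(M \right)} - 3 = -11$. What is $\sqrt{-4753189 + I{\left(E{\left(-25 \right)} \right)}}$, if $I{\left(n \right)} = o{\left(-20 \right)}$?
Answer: $\frac{i \sqrt{232906107}}{7} \approx 2180.2 i$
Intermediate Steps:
$E{\left(M \right)} = -8$ ($E{\left(M \right)} = 3 - 11 = -8$)
$o{\left(L \right)} = \frac{22}{7}$ ($o{\left(L \right)} = 3 + \frac{24 - 23}{7} = 3 + \frac{1}{7} \cdot 1 = 3 + \frac{1}{7} = \frac{22}{7}$)
$I{\left(n \right)} = \frac{22}{7}$
$\sqrt{-4753189 + I{\left(E{\left(-25 \right)} \right)}} = \sqrt{-4753189 + \frac{22}{7}} = \sqrt{- \frac{33272301}{7}} = \frac{i \sqrt{232906107}}{7}$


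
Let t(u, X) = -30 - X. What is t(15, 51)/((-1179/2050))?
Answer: 18450/131 ≈ 140.84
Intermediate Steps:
t(15, 51)/((-1179/2050)) = (-30 - 1*51)/((-1179/2050)) = (-30 - 51)/((-1179*1/2050)) = -81/(-1179/2050) = -81*(-2050/1179) = 18450/131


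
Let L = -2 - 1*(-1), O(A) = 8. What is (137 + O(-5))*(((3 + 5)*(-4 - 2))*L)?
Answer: 6960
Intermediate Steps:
L = -1 (L = -2 + 1 = -1)
(137 + O(-5))*(((3 + 5)*(-4 - 2))*L) = (137 + 8)*(((3 + 5)*(-4 - 2))*(-1)) = 145*((8*(-6))*(-1)) = 145*(-48*(-1)) = 145*48 = 6960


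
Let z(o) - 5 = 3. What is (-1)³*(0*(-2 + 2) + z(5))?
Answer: -8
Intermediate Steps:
z(o) = 8 (z(o) = 5 + 3 = 8)
(-1)³*(0*(-2 + 2) + z(5)) = (-1)³*(0*(-2 + 2) + 8) = -(0*0 + 8) = -(0 + 8) = -1*8 = -8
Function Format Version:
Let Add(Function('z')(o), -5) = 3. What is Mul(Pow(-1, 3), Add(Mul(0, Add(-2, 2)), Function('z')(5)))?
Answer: -8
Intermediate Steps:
Function('z')(o) = 8 (Function('z')(o) = Add(5, 3) = 8)
Mul(Pow(-1, 3), Add(Mul(0, Add(-2, 2)), Function('z')(5))) = Mul(Pow(-1, 3), Add(Mul(0, Add(-2, 2)), 8)) = Mul(-1, Add(Mul(0, 0), 8)) = Mul(-1, Add(0, 8)) = Mul(-1, 8) = -8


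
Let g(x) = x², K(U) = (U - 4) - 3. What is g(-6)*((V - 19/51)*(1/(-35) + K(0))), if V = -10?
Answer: 1561608/595 ≈ 2624.6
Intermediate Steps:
K(U) = -7 + U (K(U) = (-4 + U) - 3 = -7 + U)
g(-6)*((V - 19/51)*(1/(-35) + K(0))) = (-6)²*((-10 - 19/51)*(1/(-35) + (-7 + 0))) = 36*((-10 - 19*1/51)*(-1/35 - 7)) = 36*((-10 - 19/51)*(-246/35)) = 36*(-529/51*(-246/35)) = 36*(43378/595) = 1561608/595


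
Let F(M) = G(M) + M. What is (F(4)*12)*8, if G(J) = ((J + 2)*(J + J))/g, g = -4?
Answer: -768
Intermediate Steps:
G(J) = -J*(2 + J)/2 (G(J) = ((J + 2)*(J + J))/(-4) = ((2 + J)*(2*J))*(-¼) = (2*J*(2 + J))*(-¼) = -J*(2 + J)/2)
F(M) = M - M*(2 + M)/2 (F(M) = -M*(2 + M)/2 + M = M - M*(2 + M)/2)
(F(4)*12)*8 = (-½*4²*12)*8 = (-½*16*12)*8 = -8*12*8 = -96*8 = -768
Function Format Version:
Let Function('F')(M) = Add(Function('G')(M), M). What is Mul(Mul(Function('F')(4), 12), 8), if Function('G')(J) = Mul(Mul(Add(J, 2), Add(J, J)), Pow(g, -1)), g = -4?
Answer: -768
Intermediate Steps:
Function('G')(J) = Mul(Rational(-1, 2), J, Add(2, J)) (Function('G')(J) = Mul(Mul(Add(J, 2), Add(J, J)), Pow(-4, -1)) = Mul(Mul(Add(2, J), Mul(2, J)), Rational(-1, 4)) = Mul(Mul(2, J, Add(2, J)), Rational(-1, 4)) = Mul(Rational(-1, 2), J, Add(2, J)))
Function('F')(M) = Add(M, Mul(Rational(-1, 2), M, Add(2, M))) (Function('F')(M) = Add(Mul(Rational(-1, 2), M, Add(2, M)), M) = Add(M, Mul(Rational(-1, 2), M, Add(2, M))))
Mul(Mul(Function('F')(4), 12), 8) = Mul(Mul(Mul(Rational(-1, 2), Pow(4, 2)), 12), 8) = Mul(Mul(Mul(Rational(-1, 2), 16), 12), 8) = Mul(Mul(-8, 12), 8) = Mul(-96, 8) = -768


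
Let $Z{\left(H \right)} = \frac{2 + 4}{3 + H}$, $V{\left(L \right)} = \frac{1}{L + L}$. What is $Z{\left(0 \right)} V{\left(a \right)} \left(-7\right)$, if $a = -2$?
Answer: $\frac{7}{2} \approx 3.5$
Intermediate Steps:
$V{\left(L \right)} = \frac{1}{2 L}$
$Z{\left(H \right)} = \frac{6}{3 + H}$
$Z{\left(0 \right)} V{\left(a \right)} \left(-7\right) = \frac{6}{3 + 0} \frac{1}{2 \left(-2\right)} \left(-7\right) = \frac{6}{3} \cdot \frac{1}{2} \left(- \frac{1}{2}\right) \left(-7\right) = 6 \cdot \frac{1}{3} \left(- \frac{1}{4}\right) \left(-7\right) = 2 \left(- \frac{1}{4}\right) \left(-7\right) = \left(- \frac{1}{2}\right) \left(-7\right) = \frac{7}{2}$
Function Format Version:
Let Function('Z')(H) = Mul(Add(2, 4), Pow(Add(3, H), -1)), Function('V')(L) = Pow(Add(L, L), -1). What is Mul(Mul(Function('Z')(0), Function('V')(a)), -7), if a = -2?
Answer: Rational(7, 2) ≈ 3.5000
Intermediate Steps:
Function('V')(L) = Mul(Rational(1, 2), Pow(L, -1)) (Function('V')(L) = Pow(Mul(2, L), -1) = Mul(Rational(1, 2), Pow(L, -1)))
Function('Z')(H) = Mul(6, Pow(Add(3, H), -1))
Mul(Mul(Function('Z')(0), Function('V')(a)), -7) = Mul(Mul(Mul(6, Pow(Add(3, 0), -1)), Mul(Rational(1, 2), Pow(-2, -1))), -7) = Mul(Mul(Mul(6, Pow(3, -1)), Mul(Rational(1, 2), Rational(-1, 2))), -7) = Mul(Mul(Mul(6, Rational(1, 3)), Rational(-1, 4)), -7) = Mul(Mul(2, Rational(-1, 4)), -7) = Mul(Rational(-1, 2), -7) = Rational(7, 2)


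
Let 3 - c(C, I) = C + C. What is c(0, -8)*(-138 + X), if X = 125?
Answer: -39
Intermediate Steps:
c(C, I) = 3 - 2*C (c(C, I) = 3 - (C + C) = 3 - 2*C)
c(0, -8)*(-138 + X) = (3 - 2*0)*(-138 + 125) = (3 + 0)*(-13) = 3*(-13) = -39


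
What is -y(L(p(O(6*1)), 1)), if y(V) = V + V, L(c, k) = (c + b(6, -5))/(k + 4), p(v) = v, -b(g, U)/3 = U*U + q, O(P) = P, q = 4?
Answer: 162/5 ≈ 32.400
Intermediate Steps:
b(g, U) = -12 - 3*U**2 (b(g, U) = -3*(U*U + 4) = -3*(U**2 + 4) = -3*(4 + U**2) = -12 - 3*U**2)
L(c, k) = (-87 + c)/(4 + k) (L(c, k) = (c + (-12 - 3*(-5)**2))/(k + 4) = (c + (-12 - 3*25))/(4 + k) = (c + (-12 - 75))/(4 + k) = (c - 87)/(4 + k) = (-87 + c)/(4 + k))
y(V) = 2*V
-y(L(p(O(6*1)), 1)) = -2*(-87 + 6*1)/(4 + 1) = -2*(-87 + 6)/5 = -2*(1/5)*(-81) = -2*(-81)/5 = -1*(-162/5) = 162/5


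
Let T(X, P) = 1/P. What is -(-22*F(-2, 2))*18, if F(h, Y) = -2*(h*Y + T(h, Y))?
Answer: 2772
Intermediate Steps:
F(h, Y) = -2/Y - 2*Y*h (F(h, Y) = -2*(h*Y + 1/Y) = -2*(Y*h + 1/Y) = -2*(1/Y + Y*h) = -2/Y - 2*Y*h)
-(-22*F(-2, 2))*18 = -(-22*(-2/2 - 2*2*(-2)))*18 = -(-22*(-2*½ + 8))*18 = -(-22*(-1 + 8))*18 = -(-22*7)*18 = -(-154)*18 = -1*(-2772) = 2772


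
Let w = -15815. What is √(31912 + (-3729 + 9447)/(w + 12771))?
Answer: √73919286010/1522 ≈ 178.63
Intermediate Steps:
√(31912 + (-3729 + 9447)/(w + 12771)) = √(31912 + (-3729 + 9447)/(-15815 + 12771)) = √(31912 + 5718/(-3044)) = √(31912 + 5718*(-1/3044)) = √(31912 - 2859/1522) = √(48567205/1522) = √73919286010/1522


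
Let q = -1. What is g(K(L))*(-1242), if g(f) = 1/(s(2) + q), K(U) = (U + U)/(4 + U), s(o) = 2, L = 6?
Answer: -1242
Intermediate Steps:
K(U) = 2*U/(4 + U) (K(U) = (2*U)/(4 + U) = 2*U/(4 + U))
g(f) = 1 (g(f) = 1/(2 - 1) = 1/1 = 1)
g(K(L))*(-1242) = 1*(-1242) = -1242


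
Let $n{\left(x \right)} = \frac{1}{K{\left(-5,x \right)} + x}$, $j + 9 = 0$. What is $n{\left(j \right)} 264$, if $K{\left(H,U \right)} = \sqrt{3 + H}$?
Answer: $- \frac{2376}{83} - \frac{264 i \sqrt{2}}{83} \approx -28.626 - 4.4982 i$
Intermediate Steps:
$j = -9$ ($j = -9 + 0 = -9$)
$n{\left(x \right)} = \frac{1}{x + i \sqrt{2}}$ ($n{\left(x \right)} = \frac{1}{\sqrt{3 - 5} + x} = \frac{1}{\sqrt{-2} + x} = \frac{1}{i \sqrt{2} + x} = \frac{1}{x + i \sqrt{2}}$)
$n{\left(j \right)} 264 = \frac{1}{-9 + i \sqrt{2}} \cdot 264 = \frac{264}{-9 + i \sqrt{2}}$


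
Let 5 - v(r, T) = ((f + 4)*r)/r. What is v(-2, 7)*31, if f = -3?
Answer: 124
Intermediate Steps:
v(r, T) = 4 (v(r, T) = 5 - (-3 + 4)*r/r = 5 - 1*r/r = 5 - r/r = 5 - 1*1 = 5 - 1 = 4)
v(-2, 7)*31 = 4*31 = 124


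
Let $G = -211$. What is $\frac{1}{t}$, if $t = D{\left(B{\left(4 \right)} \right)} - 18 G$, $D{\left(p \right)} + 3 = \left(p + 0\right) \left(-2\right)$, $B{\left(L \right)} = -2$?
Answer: $\frac{1}{3799} \approx 0.00026323$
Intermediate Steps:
$D{\left(p \right)} = -3 - 2 p$ ($D{\left(p \right)} = -3 + \left(p + 0\right) \left(-2\right) = -3 + p \left(-2\right) = -3 - 2 p$)
$t = 3799$ ($t = \left(-3 - -4\right) - -3798 = \left(-3 + 4\right) + 3798 = 1 + 3798 = 3799$)
$\frac{1}{t} = \frac{1}{3799}$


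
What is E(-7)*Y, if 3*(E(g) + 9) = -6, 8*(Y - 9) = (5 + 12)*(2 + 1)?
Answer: -1353/8 ≈ -169.13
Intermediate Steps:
Y = 123/8 (Y = 9 + ((5 + 12)*(2 + 1))/8 = 9 + (17*3)/8 = 9 + (⅛)*51 = 9 + 51/8 = 123/8 ≈ 15.375)
E(g) = -11 (E(g) = -9 + (⅓)*(-6) = -9 - 2 = -11)
E(-7)*Y = -11*123/8 = -1353/8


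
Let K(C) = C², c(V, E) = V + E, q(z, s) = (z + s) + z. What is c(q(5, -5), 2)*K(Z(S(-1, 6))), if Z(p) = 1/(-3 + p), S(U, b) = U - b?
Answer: 7/100 ≈ 0.070000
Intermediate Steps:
q(z, s) = s + 2*z (q(z, s) = (s + z) + z = s + 2*z)
c(V, E) = E + V
c(q(5, -5), 2)*K(Z(S(-1, 6))) = (2 + (-5 + 2*5))*(1/(-3 + (-1 - 1*6)))² = (2 + (-5 + 10))*(1/(-3 + (-1 - 6)))² = (2 + 5)*(1/(-3 - 7))² = 7*(1/(-10))² = 7*(-⅒)² = 7*(1/100) = 7/100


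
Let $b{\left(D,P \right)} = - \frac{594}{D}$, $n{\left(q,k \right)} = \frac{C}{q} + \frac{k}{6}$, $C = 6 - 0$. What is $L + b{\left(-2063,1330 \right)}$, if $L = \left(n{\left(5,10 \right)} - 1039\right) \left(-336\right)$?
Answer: $\frac{3591075322}{10315} \approx 3.4814 \cdot 10^{5}$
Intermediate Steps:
$C = 6$ ($C = 6 + 0 = 6$)
$n{\left(q,k \right)} = \frac{6}{q} + \frac{k}{6}$
$L = \frac{1740704}{5}$ ($L = \left(\left(\frac{6}{5} + \frac{1}{6} \cdot 10\right) - 1039\right) \left(-336\right) = \left(\left(6 \cdot \frac{1}{5} + \frac{5}{3}\right) - 1039\right) \left(-336\right) = \left(\left(\frac{6}{5} + \frac{5}{3}\right) - 1039\right) \left(-336\right) = \left(\frac{43}{15} - 1039\right) \left(-336\right) = \left(- \frac{15542}{15}\right) \left(-336\right) = \frac{1740704}{5} \approx 3.4814 \cdot 10^{5}$)
$L + b{\left(-2063,1330 \right)} = \frac{1740704}{5} - \frac{594}{-2063} = \frac{1740704}{5} - - \frac{594}{2063} = \frac{1740704}{5} + \frac{594}{2063} = \frac{3591075322}{10315}$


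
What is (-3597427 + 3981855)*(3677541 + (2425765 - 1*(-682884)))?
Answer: 2608801449320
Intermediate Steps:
(-3597427 + 3981855)*(3677541 + (2425765 - 1*(-682884))) = 384428*(3677541 + (2425765 + 682884)) = 384428*(3677541 + 3108649) = 384428*6786190 = 2608801449320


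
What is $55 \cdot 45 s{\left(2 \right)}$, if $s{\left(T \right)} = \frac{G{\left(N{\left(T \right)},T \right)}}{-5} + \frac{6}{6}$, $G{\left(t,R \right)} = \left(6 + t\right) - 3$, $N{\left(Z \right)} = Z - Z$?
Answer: $990$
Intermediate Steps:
$N{\left(Z \right)} = 0$
$G{\left(t,R \right)} = 3 + t$
$s{\left(T \right)} = \frac{2}{5}$ ($s{\left(T \right)} = \frac{3 + 0}{-5} + \frac{6}{6} = 3 \left(- \frac{1}{5}\right) + 6 \cdot \frac{1}{6} = - \frac{3}{5} + 1 = \frac{2}{5}$)
$55 \cdot 45 s{\left(2 \right)} = 55 \cdot 45 \cdot \frac{2}{5} = 2475 \cdot \frac{2}{5} = 990$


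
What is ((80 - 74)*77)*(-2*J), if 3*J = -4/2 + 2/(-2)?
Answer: 924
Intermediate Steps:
J = -1 (J = (-4/2 + 2/(-2))/3 = (-4*½ + 2*(-½))/3 = (-2 - 1)/3 = (⅓)*(-3) = -1)
((80 - 74)*77)*(-2*J) = ((80 - 74)*77)*(-2*(-1)) = (6*77)*2 = 462*2 = 924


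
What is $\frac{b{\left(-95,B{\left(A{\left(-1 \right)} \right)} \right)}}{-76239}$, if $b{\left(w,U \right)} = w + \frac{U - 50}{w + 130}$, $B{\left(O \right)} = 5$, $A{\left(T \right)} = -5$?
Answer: $\frac{674}{533673} \approx 0.0012629$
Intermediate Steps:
$b{\left(w,U \right)} = w + \frac{-50 + U}{130 + w}$
$\frac{b{\left(-95,B{\left(A{\left(-1 \right)} \right)} \right)}}{-76239} = \frac{\frac{1}{130 - 95} \left(-50 + 5 + \left(-95\right)^{2} + 130 \left(-95\right)\right)}{-76239} = \frac{-50 + 5 + 9025 - 12350}{35} \left(- \frac{1}{76239}\right) = \frac{1}{35} \left(-3370\right) \left(- \frac{1}{76239}\right) = \left(- \frac{674}{7}\right) \left(- \frac{1}{76239}\right) = \frac{674}{533673}$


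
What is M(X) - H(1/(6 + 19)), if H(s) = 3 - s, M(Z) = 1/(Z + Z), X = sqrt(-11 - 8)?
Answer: -74/25 - I*sqrt(19)/38 ≈ -2.96 - 0.11471*I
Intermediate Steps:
X = I*sqrt(19) (X = sqrt(-19) = I*sqrt(19) ≈ 4.3589*I)
M(Z) = 1/(2*Z)
M(X) - H(1/(6 + 19)) = 1/(2*((I*sqrt(19)))) - (3 - 1/(6 + 19)) = (-I*sqrt(19)/19)/2 - (3 - 1/25) = -I*sqrt(19)/38 - (3 - 1*1/25) = -I*sqrt(19)/38 - (3 - 1/25) = -I*sqrt(19)/38 - 1*74/25 = -I*sqrt(19)/38 - 74/25 = -74/25 - I*sqrt(19)/38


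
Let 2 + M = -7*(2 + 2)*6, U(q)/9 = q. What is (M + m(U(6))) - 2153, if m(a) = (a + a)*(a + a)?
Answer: 9341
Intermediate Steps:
U(q) = 9*q
m(a) = 4*a² (m(a) = (2*a)*(2*a) = 4*a²)
M = -170 (M = -2 - 7*(2 + 2)*6 = -2 - 7*4*6 = -2 - 28*6 = -2 - 168 = -170)
(M + m(U(6))) - 2153 = (-170 + 4*(9*6)²) - 2153 = (-170 + 4*54²) - 2153 = (-170 + 4*2916) - 2153 = (-170 + 11664) - 2153 = 11494 - 2153 = 9341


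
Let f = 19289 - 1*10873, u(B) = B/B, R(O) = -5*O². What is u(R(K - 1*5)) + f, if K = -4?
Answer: 8417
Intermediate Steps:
u(B) = 1
f = 8416 (f = 19289 - 10873 = 8416)
u(R(K - 1*5)) + f = 1 + 8416 = 8417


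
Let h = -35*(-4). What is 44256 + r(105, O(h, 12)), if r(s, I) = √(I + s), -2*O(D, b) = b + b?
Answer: 44256 + √93 ≈ 44266.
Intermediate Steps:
h = 140 (h = -7*(-20) = 140)
O(D, b) = -b (O(D, b) = -(b + b)/2 = -b)
44256 + r(105, O(h, 12)) = 44256 + √(-1*12 + 105) = 44256 + √(-12 + 105) = 44256 + √93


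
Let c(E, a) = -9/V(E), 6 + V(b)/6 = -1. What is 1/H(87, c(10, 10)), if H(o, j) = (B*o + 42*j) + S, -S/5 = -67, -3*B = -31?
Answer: 1/1243 ≈ 0.00080451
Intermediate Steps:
B = 31/3 (B = -⅓*(-31) = 31/3 ≈ 10.333)
S = 335 (S = -5*(-67) = 335)
V(b) = -42 (V(b) = -36 + 6*(-1) = -36 - 6 = -42)
c(E, a) = 3/14 (c(E, a) = -9/(-42) = -9*(-1/42) = 3/14)
H(o, j) = 335 + 42*j + 31*o/3 (H(o, j) = (31*o/3 + 42*j) + 335 = (42*j + 31*o/3) + 335 = 335 + 42*j + 31*o/3)
1/H(87, c(10, 10)) = 1/(335 + 42*(3/14) + (31/3)*87) = 1/(335 + 9 + 899) = 1/1243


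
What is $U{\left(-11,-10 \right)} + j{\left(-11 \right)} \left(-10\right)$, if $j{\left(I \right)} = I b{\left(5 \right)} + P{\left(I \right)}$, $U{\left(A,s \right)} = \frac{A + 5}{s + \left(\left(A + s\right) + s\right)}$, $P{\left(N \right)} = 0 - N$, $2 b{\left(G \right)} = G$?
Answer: $\frac{6771}{41} \approx 165.15$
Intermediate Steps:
$b{\left(G \right)} = \frac{G}{2}$
$P{\left(N \right)} = - N$
$U{\left(A,s \right)} = \frac{5 + A}{A + 3 s}$ ($U{\left(A,s \right)} = \frac{5 + A}{s + \left(A + 2 s\right)} = \frac{5 + A}{A + 3 s}$)
$j{\left(I \right)} = \frac{3 I}{2}$ ($j{\left(I \right)} = I \frac{1}{2} \cdot 5 - I = I \frac{5}{2} - I = \frac{5 I}{2} - I = \frac{3 I}{2}$)
$U{\left(-11,-10 \right)} + j{\left(-11 \right)} \left(-10\right) = \frac{5 - 11}{-11 + 3 \left(-10\right)} + \frac{3}{2} \left(-11\right) \left(-10\right) = \frac{1}{-11 - 30} \left(-6\right) - -165 = \frac{1}{-41} \left(-6\right) + 165 = \left(- \frac{1}{41}\right) \left(-6\right) + 165 = \frac{6}{41} + 165 = \frac{6771}{41}$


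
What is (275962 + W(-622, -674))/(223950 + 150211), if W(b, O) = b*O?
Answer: 695190/374161 ≈ 1.8580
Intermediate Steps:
W(b, O) = O*b
(275962 + W(-622, -674))/(223950 + 150211) = (275962 - 674*(-622))/(223950 + 150211) = (275962 + 419228)/374161 = 695190*(1/374161) = 695190/374161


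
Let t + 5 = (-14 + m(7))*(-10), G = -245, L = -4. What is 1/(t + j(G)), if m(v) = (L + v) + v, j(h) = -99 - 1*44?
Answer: -1/108 ≈ -0.0092593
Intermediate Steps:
j(h) = -143 (j(h) = -99 - 44 = -143)
m(v) = -4 + 2*v (m(v) = (-4 + v) + v = -4 + 2*v)
t = 35 (t = -5 + (-14 + (-4 + 2*7))*(-10) = -5 + (-14 + (-4 + 14))*(-10) = -5 + (-14 + 10)*(-10) = -5 - 4*(-10) = -5 + 40 = 35)
1/(t + j(G)) = 1/(35 - 143) = 1/(-108) = -1/108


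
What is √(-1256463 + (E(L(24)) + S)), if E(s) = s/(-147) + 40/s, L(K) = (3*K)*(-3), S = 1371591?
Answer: √456948129/63 ≈ 339.31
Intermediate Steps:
L(K) = -9*K
E(s) = 40/s - s/147 (E(s) = s*(-1/147) + 40/s = -s/147 + 40/s = 40/s - s/147)
√(-1256463 + (E(L(24)) + S)) = √(-1256463 + ((40/((-9*24)) - (-3)*24/49) + 1371591)) = √(-1256463 + ((40/(-216) - 1/147*(-216)) + 1371591)) = √(-1256463 + ((40*(-1/216) + 72/49) + 1371591)) = √(-1256463 + ((-5/27 + 72/49) + 1371591)) = √(-1256463 + (1699/1323 + 1371591)) = √(-1256463 + 1814616592/1323) = √(152316043/1323) = √456948129/63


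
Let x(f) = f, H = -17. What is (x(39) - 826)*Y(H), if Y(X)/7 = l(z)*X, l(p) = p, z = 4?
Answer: 374612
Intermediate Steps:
Y(X) = 28*X (Y(X) = 7*(4*X) = 28*X)
(x(39) - 826)*Y(H) = (39 - 826)*(28*(-17)) = -787*(-476) = 374612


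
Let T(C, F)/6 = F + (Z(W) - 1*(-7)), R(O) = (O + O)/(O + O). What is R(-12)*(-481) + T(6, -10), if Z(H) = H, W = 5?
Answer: -469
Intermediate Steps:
R(O) = 1 (R(O) = (2*O)/((2*O)) = (2*O)*(1/(2*O)) = 1)
T(C, F) = 72 + 6*F (T(C, F) = 6*(F + (5 - 1*(-7))) = 6*(F + (5 + 7)) = 6*(F + 12) = 6*(12 + F) = 72 + 6*F)
R(-12)*(-481) + T(6, -10) = 1*(-481) + (72 + 6*(-10)) = -481 + (72 - 60) = -481 + 12 = -469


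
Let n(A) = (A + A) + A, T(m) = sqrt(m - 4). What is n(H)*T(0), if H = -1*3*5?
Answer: -90*I ≈ -90.0*I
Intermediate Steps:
H = -15 (H = -3*5 = -15)
T(m) = sqrt(-4 + m)
n(A) = 3*A (n(A) = 2*A + A = 3*A)
n(H)*T(0) = (3*(-15))*sqrt(-4 + 0) = -90*I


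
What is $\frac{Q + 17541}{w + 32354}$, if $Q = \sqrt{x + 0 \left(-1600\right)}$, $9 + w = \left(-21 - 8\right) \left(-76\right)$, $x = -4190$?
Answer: $\frac{17541}{34549} + \frac{i \sqrt{4190}}{34549} \approx 0.50771 + 0.0018736 i$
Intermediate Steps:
$w = 2195$ ($w = -9 + \left(-21 - 8\right) \left(-76\right) = -9 - -2204 = -9 + 2204 = 2195$)
$Q = i \sqrt{4190}$ ($Q = \sqrt{-4190 + 0 \left(-1600\right)} = \sqrt{-4190 + 0} = \sqrt{-4190} = i \sqrt{4190} \approx 64.73 i$)
$\frac{Q + 17541}{w + 32354} = \frac{i \sqrt{4190} + 17541}{2195 + 32354} = \frac{17541 + i \sqrt{4190}}{34549} = \left(17541 + i \sqrt{4190}\right) \frac{1}{34549} = \frac{17541}{34549} + \frac{i \sqrt{4190}}{34549}$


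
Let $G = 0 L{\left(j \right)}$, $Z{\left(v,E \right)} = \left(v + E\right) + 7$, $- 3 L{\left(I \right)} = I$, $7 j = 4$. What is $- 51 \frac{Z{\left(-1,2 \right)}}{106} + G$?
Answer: $- \frac{204}{53} \approx -3.8491$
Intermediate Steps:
$j = \frac{4}{7}$ ($j = \frac{1}{7} \cdot 4 = \frac{4}{7} \approx 0.57143$)
$L{\left(I \right)} = - \frac{I}{3}$
$Z{\left(v,E \right)} = 7 + E + v$ ($Z{\left(v,E \right)} = \left(E + v\right) + 7 = 7 + E + v$)
$G = 0$ ($G = 0 \left(\left(- \frac{1}{3}\right) \frac{4}{7}\right) = 0 \left(- \frac{4}{21}\right) = 0$)
$- 51 \frac{Z{\left(-1,2 \right)}}{106} + G = - 51 \frac{7 + 2 - 1}{106} + 0 = - 51 \cdot 8 \cdot \frac{1}{106} + 0 = \left(-51\right) \frac{4}{53} + 0 = - \frac{204}{53} + 0 = - \frac{204}{53}$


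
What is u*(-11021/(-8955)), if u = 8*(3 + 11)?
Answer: 1234352/8955 ≈ 137.84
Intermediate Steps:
u = 112 (u = 8*14 = 112)
u*(-11021/(-8955)) = 112*(-11021/(-8955)) = 112*(-11021*(-1/8955)) = 112*(11021/8955) = 1234352/8955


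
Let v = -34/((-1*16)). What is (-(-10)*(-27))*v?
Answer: -2295/4 ≈ -573.75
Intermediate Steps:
v = 17/8 (v = -34/(-16) = -34*(-1/16) = 17/8 ≈ 2.1250)
(-(-10)*(-27))*v = -(-10)*(-27)*(17/8) = -10*27*(17/8) = -270*17/8 = -2295/4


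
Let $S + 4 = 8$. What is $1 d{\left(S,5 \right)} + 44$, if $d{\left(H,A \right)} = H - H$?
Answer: $44$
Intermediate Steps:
$S = 4$ ($S = -4 + 8 = 4$)
$d{\left(H,A \right)} = 0$
$1 d{\left(S,5 \right)} + 44 = 1 \cdot 0 + 44 = 0 + 44 = 44$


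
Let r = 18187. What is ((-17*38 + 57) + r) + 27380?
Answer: 44978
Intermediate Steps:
((-17*38 + 57) + r) + 27380 = ((-17*38 + 57) + 18187) + 27380 = ((-646 + 57) + 18187) + 27380 = (-589 + 18187) + 27380 = 17598 + 27380 = 44978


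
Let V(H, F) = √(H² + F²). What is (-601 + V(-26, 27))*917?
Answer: -551117 + 917*√1405 ≈ -5.1675e+5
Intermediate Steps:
V(H, F) = √(F² + H²)
(-601 + V(-26, 27))*917 = (-601 + √(27² + (-26)²))*917 = (-601 + √(729 + 676))*917 = (-601 + √1405)*917 = -551117 + 917*√1405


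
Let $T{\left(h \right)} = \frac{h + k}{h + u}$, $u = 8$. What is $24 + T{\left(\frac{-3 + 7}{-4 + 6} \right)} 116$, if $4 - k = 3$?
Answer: $\frac{294}{5} \approx 58.8$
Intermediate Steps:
$k = 1$ ($k = 4 - 3 = 1$)
$T{\left(h \right)} = \frac{1 + h}{8 + h}$ ($T{\left(h \right)} = \frac{h + 1}{h + 8} = \frac{1 + h}{8 + h}$)
$24 + T{\left(\frac{-3 + 7}{-4 + 6} \right)} 116 = 24 + \frac{1 + \frac{-3 + 7}{-4 + 6}}{8 + \frac{-3 + 7}{-4 + 6}} \cdot 116 = 24 + \frac{1 + \frac{4}{2}}{8 + \frac{4}{2}} \cdot 116 = 24 + \frac{1 + 4 \cdot \frac{1}{2}}{8 + 4 \cdot \frac{1}{2}} \cdot 116 = 24 + \frac{1 + 2}{8 + 2} \cdot 116 = 24 + \frac{1}{10} \cdot 3 \cdot 116 = 24 + \frac{3}{10} \cdot 116 = 24 + \frac{174}{5} = \frac{294}{5}$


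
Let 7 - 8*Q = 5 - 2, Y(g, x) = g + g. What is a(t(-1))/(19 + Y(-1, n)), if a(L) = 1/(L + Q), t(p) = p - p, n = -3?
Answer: 2/17 ≈ 0.11765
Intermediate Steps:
Y(g, x) = 2*g
Q = 1/2 (Q = 7/8 - (5 - 2)/8 = 7/8 - 1/8*3 = 7/8 - 3/8 = 1/2 ≈ 0.50000)
t(p) = 0
a(L) = 1/(1/2 + L) (a(L) = 1/(L + 1/2) = 1/(1/2 + L))
a(t(-1))/(19 + Y(-1, n)) = (2/(1 + 2*0))/(19 + 2*(-1)) = (2/(1 + 0))/(19 - 2) = (2/1)/17 = (2*1)*(1/17) = 2*(1/17) = 2/17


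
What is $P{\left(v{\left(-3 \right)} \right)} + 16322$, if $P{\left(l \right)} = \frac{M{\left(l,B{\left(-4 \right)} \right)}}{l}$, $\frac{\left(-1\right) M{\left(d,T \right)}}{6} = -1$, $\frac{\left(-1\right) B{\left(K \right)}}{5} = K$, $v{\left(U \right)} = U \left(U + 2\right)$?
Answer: $16324$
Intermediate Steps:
$v{\left(U \right)} = U \left(2 + U\right)$
$B{\left(K \right)} = - 5 K$
$M{\left(d,T \right)} = 6$ ($M{\left(d,T \right)} = \left(-6\right) \left(-1\right) = 6$)
$P{\left(l \right)} = \frac{6}{l}$
$P{\left(v{\left(-3 \right)} \right)} + 16322 = \frac{6}{\left(-3\right) \left(2 - 3\right)} + 16322 = \frac{6}{\left(-3\right) \left(-1\right)} + 16322 = \frac{6}{3} + 16322 = 6 \cdot \frac{1}{3} + 16322 = 2 + 16322 = 16324$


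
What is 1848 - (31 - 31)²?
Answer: 1848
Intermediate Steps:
1848 - (31 - 31)² = 1848 - 1*0² = 1848 - 1*0 = 1848 + 0 = 1848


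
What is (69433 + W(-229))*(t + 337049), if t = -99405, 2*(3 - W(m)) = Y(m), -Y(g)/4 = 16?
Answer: 16508653392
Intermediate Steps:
Y(g) = -64 (Y(g) = -4*16 = -64)
W(m) = 35 (W(m) = 3 - ½*(-64) = 3 + 32 = 35)
(69433 + W(-229))*(t + 337049) = (69433 + 35)*(-99405 + 337049) = 69468*237644 = 16508653392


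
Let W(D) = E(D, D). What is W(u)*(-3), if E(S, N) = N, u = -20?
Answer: 60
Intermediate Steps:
W(D) = D
W(u)*(-3) = -20*(-3) = 60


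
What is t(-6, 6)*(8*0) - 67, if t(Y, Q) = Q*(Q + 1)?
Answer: -67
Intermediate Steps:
t(Y, Q) = Q*(1 + Q)
t(-6, 6)*(8*0) - 67 = (6*(1 + 6))*(8*0) - 67 = (6*7)*0 - 67 = 42*0 - 67 = 0 - 67 = -67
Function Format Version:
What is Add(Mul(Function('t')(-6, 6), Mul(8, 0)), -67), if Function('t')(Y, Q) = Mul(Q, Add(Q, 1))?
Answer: -67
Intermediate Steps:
Function('t')(Y, Q) = Mul(Q, Add(1, Q))
Add(Mul(Function('t')(-6, 6), Mul(8, 0)), -67) = Add(Mul(Mul(6, Add(1, 6)), Mul(8, 0)), -67) = Add(Mul(Mul(6, 7), 0), -67) = Add(Mul(42, 0), -67) = Add(0, -67) = -67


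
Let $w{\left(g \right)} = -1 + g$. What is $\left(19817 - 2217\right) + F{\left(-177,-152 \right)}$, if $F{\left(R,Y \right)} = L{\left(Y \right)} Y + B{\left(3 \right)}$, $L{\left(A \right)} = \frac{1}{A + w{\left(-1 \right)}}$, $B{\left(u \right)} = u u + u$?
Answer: $\frac{1356200}{77} \approx 17613.0$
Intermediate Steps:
$B{\left(u \right)} = u + u^{2}$ ($B{\left(u \right)} = u^{2} + u = u + u^{2}$)
$L{\left(A \right)} = \frac{1}{-2 + A}$ ($L{\left(A \right)} = \frac{1}{A - 2} = \frac{1}{-2 + A}$)
$F{\left(R,Y \right)} = 12 + \frac{Y}{-2 + Y}$ ($F{\left(R,Y \right)} = \frac{Y}{-2 + Y} + 3 \left(1 + 3\right) = \frac{Y}{-2 + Y} + 3 \cdot 4 = \frac{Y}{-2 + Y} + 12 = 12 + \frac{Y}{-2 + Y}$)
$\left(19817 - 2217\right) + F{\left(-177,-152 \right)} = \left(19817 - 2217\right) + \frac{-24 + 13 \left(-152\right)}{-2 - 152} = 17600 + \frac{-24 - 1976}{-154} = 17600 - - \frac{1000}{77} = 17600 + \frac{1000}{77} = \frac{1356200}{77}$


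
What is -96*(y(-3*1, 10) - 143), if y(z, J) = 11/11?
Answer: 13632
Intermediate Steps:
y(z, J) = 1 (y(z, J) = 11*(1/11) = 1)
-96*(y(-3*1, 10) - 143) = -96*(1 - 143) = -96*(-142) = 13632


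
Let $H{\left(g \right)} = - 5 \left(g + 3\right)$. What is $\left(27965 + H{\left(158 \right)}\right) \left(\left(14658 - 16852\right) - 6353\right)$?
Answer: $-232136520$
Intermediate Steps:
$H{\left(g \right)} = -15 - 5 g$ ($H{\left(g \right)} = - 5 \left(3 + g\right) = -15 - 5 g$)
$\left(27965 + H{\left(158 \right)}\right) \left(\left(14658 - 16852\right) - 6353\right) = \left(27965 - 805\right) \left(\left(14658 - 16852\right) - 6353\right) = \left(27965 - 805\right) \left(-2194 - 6353\right) = 27160 \left(-8547\right) = -232136520$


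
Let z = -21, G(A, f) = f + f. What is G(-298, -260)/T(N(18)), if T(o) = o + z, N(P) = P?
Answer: 520/3 ≈ 173.33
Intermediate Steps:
G(A, f) = 2*f
T(o) = -21 + o (T(o) = o - 21 = -21 + o)
G(-298, -260)/T(N(18)) = (2*(-260))/(-21 + 18) = -520/(-3) = -520*(-1/3) = 520/3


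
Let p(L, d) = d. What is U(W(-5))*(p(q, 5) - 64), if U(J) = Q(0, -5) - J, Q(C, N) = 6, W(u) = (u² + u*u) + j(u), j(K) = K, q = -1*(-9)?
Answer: 2301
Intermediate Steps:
q = 9
W(u) = u + 2*u² (W(u) = (u² + u*u) + u = (u² + u²) + u = 2*u² + u = u + 2*u²)
U(J) = 6 - J
U(W(-5))*(p(q, 5) - 64) = (6 - (-5)*(1 + 2*(-5)))*(5 - 64) = (6 - (-5)*(1 - 10))*(-59) = (6 - (-5)*(-9))*(-59) = (6 - 1*45)*(-59) = (6 - 45)*(-59) = -39*(-59) = 2301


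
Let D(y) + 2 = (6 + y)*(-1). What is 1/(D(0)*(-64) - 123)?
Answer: 1/389 ≈ 0.0025707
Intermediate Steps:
D(y) = -8 - y (D(y) = -2 + (6 + y)*(-1) = -2 + (-6 - y) = -8 - y)
1/(D(0)*(-64) - 123) = 1/((-8 - 1*0)*(-64) - 123) = 1/((-8 + 0)*(-64) - 123) = 1/(-8*(-64) - 123) = 1/(512 - 123) = 1/389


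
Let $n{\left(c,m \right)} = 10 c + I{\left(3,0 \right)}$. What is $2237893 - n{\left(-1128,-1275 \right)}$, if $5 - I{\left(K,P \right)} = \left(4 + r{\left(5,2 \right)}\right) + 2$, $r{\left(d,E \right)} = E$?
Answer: $2249176$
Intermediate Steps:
$I{\left(K,P \right)} = -3$ ($I{\left(K,P \right)} = 5 - \left(\left(4 + 2\right) + 2\right) = 5 - \left(6 + 2\right) = 5 - 8 = -3$)
$n{\left(c,m \right)} = -3 + 10 c$ ($n{\left(c,m \right)} = 10 c - 3 = -3 + 10 c$)
$2237893 - n{\left(-1128,-1275 \right)} = 2237893 - \left(-3 + 10 \left(-1128\right)\right) = 2237893 - \left(-3 - 11280\right) = 2237893 - -11283 = 2237893 + 11283 = 2249176$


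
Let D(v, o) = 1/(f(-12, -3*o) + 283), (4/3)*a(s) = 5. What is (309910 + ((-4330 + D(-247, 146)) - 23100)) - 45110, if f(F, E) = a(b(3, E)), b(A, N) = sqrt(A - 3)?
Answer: 272263394/1147 ≈ 2.3737e+5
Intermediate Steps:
b(A, N) = sqrt(-3 + A)
a(s) = 15/4 (a(s) = (3/4)*5 = 15/4)
f(F, E) = 15/4
D(v, o) = 4/1147 (D(v, o) = 1/(15/4 + 283) = 1/(1147/4) = 4/1147)
(309910 + ((-4330 + D(-247, 146)) - 23100)) - 45110 = (309910 + ((-4330 + 4/1147) - 23100)) - 45110 = (309910 + (-4966506/1147 - 23100)) - 45110 = (309910 - 31462206/1147) - 45110 = 324004564/1147 - 45110 = 272263394/1147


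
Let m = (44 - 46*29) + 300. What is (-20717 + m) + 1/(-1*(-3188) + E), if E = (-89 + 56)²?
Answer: -92840838/4277 ≈ -21707.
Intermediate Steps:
E = 1089 (E = (-33)² = 1089)
m = -990 (m = (44 - 1334) + 300 = -1290 + 300 = -990)
(-20717 + m) + 1/(-1*(-3188) + E) = (-20717 - 990) + 1/(-1*(-3188) + 1089) = -21707 + 1/(3188 + 1089) = -21707 + 1/4277 = -92840838/4277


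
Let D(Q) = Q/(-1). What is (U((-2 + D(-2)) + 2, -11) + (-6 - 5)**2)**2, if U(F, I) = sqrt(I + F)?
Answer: 14632 + 726*I ≈ 14632.0 + 726.0*I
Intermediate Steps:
D(Q) = -Q (D(Q) = Q*(-1) = -Q)
U(F, I) = sqrt(F + I)
(U((-2 + D(-2)) + 2, -11) + (-6 - 5)**2)**2 = (sqrt(((-2 - 1*(-2)) + 2) - 11) + (-6 - 5)**2)**2 = (sqrt(((-2 + 2) + 2) - 11) + (-11)**2)**2 = (sqrt((0 + 2) - 11) + 121)**2 = (sqrt(2 - 11) + 121)**2 = (sqrt(-9) + 121)**2 = (3*I + 121)**2 = (121 + 3*I)**2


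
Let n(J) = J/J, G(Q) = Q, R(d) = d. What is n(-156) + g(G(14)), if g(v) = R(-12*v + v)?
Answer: -153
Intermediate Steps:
n(J) = 1
g(v) = -11*v (g(v) = -12*v + v = -11*v)
n(-156) + g(G(14)) = 1 - 11*14 = 1 - 154 = -153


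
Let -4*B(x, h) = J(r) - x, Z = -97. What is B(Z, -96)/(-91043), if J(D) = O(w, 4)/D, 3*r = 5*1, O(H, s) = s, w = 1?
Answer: 497/1820860 ≈ 0.00027295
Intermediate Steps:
r = 5/3 (r = (5*1)/3 = (1/3)*5 = 5/3 ≈ 1.6667)
J(D) = 4/D
B(x, h) = -3/5 + x/4 (B(x, h) = -(4/(5/3) - x)/4 = -(4*(3/5) - x)/4 = -(12/5 - x)/4 = -3/5 + x/4)
B(Z, -96)/(-91043) = (-3/5 + (1/4)*(-97))/(-91043) = (-3/5 - 97/4)*(-1/91043) = -497/20*(-1/91043) = 497/1820860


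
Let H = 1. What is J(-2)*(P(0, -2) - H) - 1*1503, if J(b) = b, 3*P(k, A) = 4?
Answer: -4511/3 ≈ -1503.7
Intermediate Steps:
P(k, A) = 4/3 (P(k, A) = (⅓)*4 = 4/3)
J(-2)*(P(0, -2) - H) - 1*1503 = -2*(4/3 - 1*1) - 1*1503 = -2*(4/3 - 1) - 1503 = -2*⅓ - 1503 = -⅔ - 1503 = -4511/3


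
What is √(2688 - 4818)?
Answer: I*√2130 ≈ 46.152*I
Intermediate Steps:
√(2688 - 4818) = √(-2130) = I*√2130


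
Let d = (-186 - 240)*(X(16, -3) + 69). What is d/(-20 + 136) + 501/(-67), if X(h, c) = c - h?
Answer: -371304/1943 ≈ -191.10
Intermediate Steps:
d = -21300 (d = (-186 - 240)*((-3 - 1*16) + 69) = -426*((-3 - 16) + 69) = -426*(-19 + 69) = -426*50 = -21300)
d/(-20 + 136) + 501/(-67) = -21300/(-20 + 136) + 501/(-67) = -21300/116 + 501*(-1/67) = -21300*1/116 - 501/67 = -5325/29 - 501/67 = -371304/1943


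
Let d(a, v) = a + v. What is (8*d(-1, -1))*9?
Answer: -144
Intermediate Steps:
(8*d(-1, -1))*9 = (8*(-1 - 1))*9 = (8*(-2))*9 = -16*9 = -144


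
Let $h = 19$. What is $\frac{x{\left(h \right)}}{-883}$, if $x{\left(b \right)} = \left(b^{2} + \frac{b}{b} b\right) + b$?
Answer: $- \frac{399}{883} \approx -0.45187$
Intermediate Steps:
$x{\left(b \right)} = b^{2} + 2 b$ ($x{\left(b \right)} = \left(b^{2} + 1 b\right) + b = \left(b^{2} + b\right) + b = \left(b + b^{2}\right) + b = b^{2} + 2 b$)
$\frac{x{\left(h \right)}}{-883} = \frac{19 \left(2 + 19\right)}{-883} = 19 \cdot 21 \left(- \frac{1}{883}\right) = 399 \left(- \frac{1}{883}\right) = - \frac{399}{883}$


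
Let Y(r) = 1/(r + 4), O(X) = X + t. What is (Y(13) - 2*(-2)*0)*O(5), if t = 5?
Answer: 10/17 ≈ 0.58823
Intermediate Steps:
O(X) = 5 + X (O(X) = X + 5 = 5 + X)
Y(r) = 1/(4 + r)
(Y(13) - 2*(-2)*0)*O(5) = (1/(4 + 13) - 2*(-2)*0)*(5 + 5) = (1/17 + 4*0)*10 = (1/17 + 0)*10 = (1/17)*10 = 10/17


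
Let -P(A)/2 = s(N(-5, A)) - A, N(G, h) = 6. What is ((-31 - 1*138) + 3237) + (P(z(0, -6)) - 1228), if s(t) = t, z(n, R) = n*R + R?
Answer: 1816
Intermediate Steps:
z(n, R) = R + R*n (z(n, R) = R*n + R = R + R*n)
P(A) = -12 + 2*A (P(A) = -2*(6 - A) = -12 + 2*A)
((-31 - 1*138) + 3237) + (P(z(0, -6)) - 1228) = ((-31 - 1*138) + 3237) + ((-12 + 2*(-6*(1 + 0))) - 1228) = ((-31 - 138) + 3237) + ((-12 + 2*(-6*1)) - 1228) = (-169 + 3237) + ((-12 + 2*(-6)) - 1228) = 3068 + ((-12 - 12) - 1228) = 3068 + (-24 - 1228) = 3068 - 1252 = 1816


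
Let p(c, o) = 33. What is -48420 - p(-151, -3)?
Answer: -48453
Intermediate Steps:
-48420 - p(-151, -3) = -48420 - 1*33 = -48420 - 33 = -48453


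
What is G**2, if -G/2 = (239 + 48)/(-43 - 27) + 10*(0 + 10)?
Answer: 919681/25 ≈ 36787.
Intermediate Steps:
G = -959/5 (G = -2*((239 + 48)/(-43 - 27) + 10*(0 + 10)) = -2*(287/(-70) + 10*10) = -2*(287*(-1/70) + 100) = -2*(-41/10 + 100) = -2*959/10 = -959/5 ≈ -191.80)
G**2 = (-959/5)**2 = 919681/25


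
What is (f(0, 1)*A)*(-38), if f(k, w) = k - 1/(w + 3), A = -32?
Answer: -304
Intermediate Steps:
f(k, w) = k - 1/(3 + w)
(f(0, 1)*A)*(-38) = (((-1 + 3*0 + 0*1)/(3 + 1))*(-32))*(-38) = (((-1 + 0 + 0)/4)*(-32))*(-38) = (((¼)*(-1))*(-32))*(-38) = -¼*(-32)*(-38) = 8*(-38) = -304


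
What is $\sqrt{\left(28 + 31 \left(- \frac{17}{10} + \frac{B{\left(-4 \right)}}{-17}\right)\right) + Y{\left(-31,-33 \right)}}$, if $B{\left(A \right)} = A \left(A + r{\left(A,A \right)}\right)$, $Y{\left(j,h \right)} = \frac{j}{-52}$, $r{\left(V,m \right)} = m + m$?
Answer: $\frac{i \sqrt{545227995}}{2210} \approx 10.566 i$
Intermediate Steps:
$r{\left(V,m \right)} = 2 m$
$Y{\left(j,h \right)} = - \frac{j}{52}$ ($Y{\left(j,h \right)} = j \left(- \frac{1}{52}\right) = - \frac{j}{52}$)
$B{\left(A \right)} = 3 A^{2}$ ($B{\left(A \right)} = A \left(A + 2 A\right) = A 3 A = 3 A^{2}$)
$\sqrt{\left(28 + 31 \left(- \frac{17}{10} + \frac{B{\left(-4 \right)}}{-17}\right)\right) + Y{\left(-31,-33 \right)}} = \sqrt{\left(28 + 31 \left(- \frac{17}{10} + \frac{3 \left(-4\right)^{2}}{-17}\right)\right) - - \frac{31}{52}} = \sqrt{\left(28 + 31 \left(\left(-17\right) \frac{1}{10} + 3 \cdot 16 \left(- \frac{1}{17}\right)\right)\right) + \frac{31}{52}} = \sqrt{\left(28 + 31 \left(- \frac{17}{10} + 48 \left(- \frac{1}{17}\right)\right)\right) + \frac{31}{52}} = \sqrt{\left(28 + 31 \left(- \frac{17}{10} - \frac{48}{17}\right)\right) + \frac{31}{52}} = \sqrt{\left(28 + 31 \left(- \frac{769}{170}\right)\right) + \frac{31}{52}} = \sqrt{\left(28 - \frac{23839}{170}\right) + \frac{31}{52}} = \sqrt{- \frac{19079}{170} + \frac{31}{52}} = \sqrt{- \frac{493419}{4420}} = \frac{i \sqrt{545227995}}{2210}$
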